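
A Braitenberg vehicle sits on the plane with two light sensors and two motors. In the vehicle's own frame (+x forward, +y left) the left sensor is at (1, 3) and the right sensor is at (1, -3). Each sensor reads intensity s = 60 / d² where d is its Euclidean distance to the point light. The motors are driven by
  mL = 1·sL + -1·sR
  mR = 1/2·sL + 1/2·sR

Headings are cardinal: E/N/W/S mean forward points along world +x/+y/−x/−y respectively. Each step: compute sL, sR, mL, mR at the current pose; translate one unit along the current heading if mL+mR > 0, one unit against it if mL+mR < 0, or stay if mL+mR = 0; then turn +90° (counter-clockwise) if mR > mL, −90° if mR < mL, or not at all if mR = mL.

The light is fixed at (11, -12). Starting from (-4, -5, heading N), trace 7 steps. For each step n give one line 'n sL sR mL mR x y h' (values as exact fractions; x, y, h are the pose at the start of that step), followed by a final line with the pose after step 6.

n=0: pose=(-4,-5,N); sL=15/97, sR=15/52; mL=-675/5044, mR=2235/10088; mL+mR=885/10088 → advance +1; mR−mL=3585/10088 → turn +1·90°
n=1: pose=(-4,-4,W); sL=60/281, sR=60/377; mL=5760/105937, mR=19740/105937; mL+mR=25500/105937 → advance +1; mR−mL=13980/105937 → turn +1·90°
n=2: pose=(-5,-4,S); sL=30/109, sR=6/41; mL=576/4469, mR=942/4469; mL+mR=1518/4469 → advance +1; mR−mL=366/4469 → turn +1·90°
n=3: pose=(-5,-5,E); sL=12/65, sR=60/241; mL=-1008/15665, mR=3396/15665; mL+mR=2388/15665 → advance +1; mR−mL=4404/15665 → turn +1·90°
n=4: pose=(-4,-5,N); sL=15/97, sR=15/52; mL=-675/5044, mR=2235/10088; mL+mR=885/10088 → advance +1; mR−mL=3585/10088 → turn +1·90°
n=5: pose=(-4,-4,W); sL=60/281, sR=60/377; mL=5760/105937, mR=19740/105937; mL+mR=25500/105937 → advance +1; mR−mL=13980/105937 → turn +1·90°
n=6: pose=(-5,-4,S); sL=30/109, sR=6/41; mL=576/4469, mR=942/4469; mL+mR=1518/4469 → advance +1; mR−mL=366/4469 → turn +1·90°

0 15/97 15/52 -675/5044 2235/10088 -4 -5 N
1 60/281 60/377 5760/105937 19740/105937 -4 -4 W
2 30/109 6/41 576/4469 942/4469 -5 -4 S
3 12/65 60/241 -1008/15665 3396/15665 -5 -5 E
4 15/97 15/52 -675/5044 2235/10088 -4 -5 N
5 60/281 60/377 5760/105937 19740/105937 -4 -4 W
6 30/109 6/41 576/4469 942/4469 -5 -4 S
final -5 -5 E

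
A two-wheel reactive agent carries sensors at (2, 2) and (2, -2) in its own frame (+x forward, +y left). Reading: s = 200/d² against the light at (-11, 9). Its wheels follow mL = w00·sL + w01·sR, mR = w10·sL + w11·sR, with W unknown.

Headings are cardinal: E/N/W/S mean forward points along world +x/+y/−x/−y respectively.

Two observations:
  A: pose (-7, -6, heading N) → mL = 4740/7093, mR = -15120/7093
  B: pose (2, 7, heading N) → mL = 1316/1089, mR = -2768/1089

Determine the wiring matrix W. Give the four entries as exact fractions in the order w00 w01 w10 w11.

obs A: pose=(-7,-6,N) → sL=200/173, sR=40/41, mL=4740/7093, mR=-15120/7093
obs B: pose=(2,7,N) → sL=200/121, sR=8/9, mL=1316/1089, mR=-2768/1089
sensor matrix S = [[200/173, 40/41], [200/121, 8/9]]; det S = -4518400/7724277
solve [mL_A; mL_B] = S·[w00; w01] and [mR_A; mR_B] = S·[w10; w11]:
  w00 = 1, w01 = -1/2, w10 = -1, w11 = -1

1 -1/2 -1 -1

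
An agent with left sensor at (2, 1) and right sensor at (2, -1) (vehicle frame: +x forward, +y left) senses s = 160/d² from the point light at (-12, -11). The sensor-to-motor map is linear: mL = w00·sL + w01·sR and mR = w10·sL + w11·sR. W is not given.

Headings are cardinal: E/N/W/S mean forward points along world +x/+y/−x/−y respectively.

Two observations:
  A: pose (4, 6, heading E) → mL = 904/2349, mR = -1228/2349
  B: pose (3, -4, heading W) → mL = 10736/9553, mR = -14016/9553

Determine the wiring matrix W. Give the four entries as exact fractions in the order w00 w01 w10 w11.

obs A: pose=(4,6,E) → sL=20/81, sR=8/29, mL=904/2349, mR=-1228/2349
obs B: pose=(3,-4,W) → sL=32/41, sR=160/233, mL=10736/9553, mR=-14016/9553
sensor matrix S = [[20/81, 8/29], [32/41, 160/233]]; det S = -1026688/22439997
solve [mL_A; mL_B] = S·[w00; w01] and [mR_A; mR_B] = S·[w10; w11]:
  w00 = 1, w01 = 1/2, w10 = -1, w11 = -1

1 1/2 -1 -1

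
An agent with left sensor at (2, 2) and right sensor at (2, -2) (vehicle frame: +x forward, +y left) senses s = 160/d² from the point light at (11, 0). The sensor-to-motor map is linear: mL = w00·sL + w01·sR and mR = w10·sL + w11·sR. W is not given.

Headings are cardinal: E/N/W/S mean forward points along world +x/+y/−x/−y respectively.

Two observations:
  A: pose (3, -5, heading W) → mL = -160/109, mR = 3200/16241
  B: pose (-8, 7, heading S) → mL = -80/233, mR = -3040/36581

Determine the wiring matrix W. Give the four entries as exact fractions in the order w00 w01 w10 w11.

obs A: pose=(3,-5,W) → sL=160/149, sR=160/109, mL=-160/109, mR=3200/16241
obs B: pose=(-8,7,S) → sL=80/157, sR=80/233, mL=-80/233, mR=-3040/36581
sensor matrix S = [[160/149, 160/109], [80/157, 80/233]]; det S = -225331200/594112021
solve [mL_A; mL_B] = S·[w00; w01] and [mR_A; mR_B] = S·[w10; w11]:
  w00 = 0, w01 = -1, w10 = -1/2, w11 = 1/2

0 -1 -1/2 1/2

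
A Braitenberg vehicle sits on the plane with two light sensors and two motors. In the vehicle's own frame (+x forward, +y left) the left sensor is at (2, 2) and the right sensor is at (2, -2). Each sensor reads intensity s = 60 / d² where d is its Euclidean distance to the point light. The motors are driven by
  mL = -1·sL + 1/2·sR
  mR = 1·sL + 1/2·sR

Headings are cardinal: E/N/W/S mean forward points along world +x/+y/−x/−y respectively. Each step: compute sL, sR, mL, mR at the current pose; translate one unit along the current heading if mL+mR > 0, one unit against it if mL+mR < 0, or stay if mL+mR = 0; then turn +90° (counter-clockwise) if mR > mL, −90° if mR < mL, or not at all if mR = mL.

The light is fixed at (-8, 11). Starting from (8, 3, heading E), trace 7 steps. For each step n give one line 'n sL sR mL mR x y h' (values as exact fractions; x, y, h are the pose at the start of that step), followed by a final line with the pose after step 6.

0 1/6 15/106 -61/636 151/636 8 3 E
1 20/87 60/397 -5330/34539 10550/34539 9 3 N
2 10/51 6/25 -97/1275 403/1275 9 4 W
3 4/27 60/277 -298/7479 1918/7479 8 4 S
4 1/6 15/106 -61/636 151/636 8 3 E
5 20/87 60/397 -5330/34539 10550/34539 9 3 N
6 10/51 6/25 -97/1275 403/1275 9 4 W
final 8 4 S

n=0: pose=(8,3,E); sL=1/6, sR=15/106; mL=-61/636, mR=151/636; mL+mR=15/106 → advance +1; mR−mL=1/3 → turn +1·90°
n=1: pose=(9,3,N); sL=20/87, sR=60/397; mL=-5330/34539, mR=10550/34539; mL+mR=60/397 → advance +1; mR−mL=40/87 → turn +1·90°
n=2: pose=(9,4,W); sL=10/51, sR=6/25; mL=-97/1275, mR=403/1275; mL+mR=6/25 → advance +1; mR−mL=20/51 → turn +1·90°
n=3: pose=(8,4,S); sL=4/27, sR=60/277; mL=-298/7479, mR=1918/7479; mL+mR=60/277 → advance +1; mR−mL=8/27 → turn +1·90°
n=4: pose=(8,3,E); sL=1/6, sR=15/106; mL=-61/636, mR=151/636; mL+mR=15/106 → advance +1; mR−mL=1/3 → turn +1·90°
n=5: pose=(9,3,N); sL=20/87, sR=60/397; mL=-5330/34539, mR=10550/34539; mL+mR=60/397 → advance +1; mR−mL=40/87 → turn +1·90°
n=6: pose=(9,4,W); sL=10/51, sR=6/25; mL=-97/1275, mR=403/1275; mL+mR=6/25 → advance +1; mR−mL=20/51 → turn +1·90°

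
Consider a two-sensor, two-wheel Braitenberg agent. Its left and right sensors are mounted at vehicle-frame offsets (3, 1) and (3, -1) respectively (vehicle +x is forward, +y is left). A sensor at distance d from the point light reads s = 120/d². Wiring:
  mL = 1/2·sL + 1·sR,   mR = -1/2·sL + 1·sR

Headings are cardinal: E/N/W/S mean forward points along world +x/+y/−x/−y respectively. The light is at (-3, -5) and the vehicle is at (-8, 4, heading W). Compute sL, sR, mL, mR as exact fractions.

15/16 30/41 1575/1312 345/1312

left sensor world pos  = (-11, 3); dL² = 128
right sensor world pos = (-11, 5); dR² = 164
sL = 120/128 = 15/16
sR = 120/164 = 30/41
mL = 1/2·sL + 1·sR = 1575/1312
mR = -1/2·sL + 1·sR = 345/1312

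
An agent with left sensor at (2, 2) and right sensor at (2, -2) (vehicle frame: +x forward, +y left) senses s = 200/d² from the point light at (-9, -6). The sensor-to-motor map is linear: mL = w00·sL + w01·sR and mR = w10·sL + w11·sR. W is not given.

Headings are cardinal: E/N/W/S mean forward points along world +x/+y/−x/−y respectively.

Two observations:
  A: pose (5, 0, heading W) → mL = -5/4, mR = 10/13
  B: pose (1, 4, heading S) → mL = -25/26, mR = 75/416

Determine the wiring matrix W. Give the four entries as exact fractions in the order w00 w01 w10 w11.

-1 0 1 -1/2

obs A: pose=(5,0,W) → sL=5/4, sR=25/26, mL=-5/4, mR=10/13
obs B: pose=(1,4,S) → sL=25/26, sR=25/16, mL=-25/26, mR=75/416
sensor matrix S = [[5/4, 25/26], [25/26, 25/16]]; det S = 11125/10816
solve [mL_A; mL_B] = S·[w00; w01] and [mR_A; mR_B] = S·[w10; w11]:
  w00 = -1, w01 = 0, w10 = 1, w11 = -1/2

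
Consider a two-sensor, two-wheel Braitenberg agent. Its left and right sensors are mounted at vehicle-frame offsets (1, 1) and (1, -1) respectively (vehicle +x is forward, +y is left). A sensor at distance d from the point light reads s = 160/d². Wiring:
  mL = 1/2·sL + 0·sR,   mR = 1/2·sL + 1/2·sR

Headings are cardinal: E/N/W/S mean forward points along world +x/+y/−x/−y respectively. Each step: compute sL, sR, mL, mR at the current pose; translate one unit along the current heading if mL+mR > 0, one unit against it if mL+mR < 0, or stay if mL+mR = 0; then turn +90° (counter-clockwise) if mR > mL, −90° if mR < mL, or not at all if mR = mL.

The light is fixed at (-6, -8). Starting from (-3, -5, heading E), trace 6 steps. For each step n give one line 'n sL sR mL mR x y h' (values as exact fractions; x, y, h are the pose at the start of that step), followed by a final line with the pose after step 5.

0 5 8 5/2 13/2 -3 -5 E
1 32/5 160/41 16/5 1056/205 -2 -5 N
2 80/9 80/17 40/9 1040/153 -2 -4 W
3 32/5 160/13 16/5 608/65 -3 -4 S
4 5 8 5/2 13/2 -3 -5 E
5 32/5 160/41 16/5 1056/205 -2 -5 N
final -2 -4 W

n=0: pose=(-3,-5,E); sL=5, sR=8; mL=5/2, mR=13/2; mL+mR=9 → advance +1; mR−mL=4 → turn +1·90°
n=1: pose=(-2,-5,N); sL=32/5, sR=160/41; mL=16/5, mR=1056/205; mL+mR=1712/205 → advance +1; mR−mL=80/41 → turn +1·90°
n=2: pose=(-2,-4,W); sL=80/9, sR=80/17; mL=40/9, mR=1040/153; mL+mR=1720/153 → advance +1; mR−mL=40/17 → turn +1·90°
n=3: pose=(-3,-4,S); sL=32/5, sR=160/13; mL=16/5, mR=608/65; mL+mR=816/65 → advance +1; mR−mL=80/13 → turn +1·90°
n=4: pose=(-3,-5,E); sL=5, sR=8; mL=5/2, mR=13/2; mL+mR=9 → advance +1; mR−mL=4 → turn +1·90°
n=5: pose=(-2,-5,N); sL=32/5, sR=160/41; mL=16/5, mR=1056/205; mL+mR=1712/205 → advance +1; mR−mL=80/41 → turn +1·90°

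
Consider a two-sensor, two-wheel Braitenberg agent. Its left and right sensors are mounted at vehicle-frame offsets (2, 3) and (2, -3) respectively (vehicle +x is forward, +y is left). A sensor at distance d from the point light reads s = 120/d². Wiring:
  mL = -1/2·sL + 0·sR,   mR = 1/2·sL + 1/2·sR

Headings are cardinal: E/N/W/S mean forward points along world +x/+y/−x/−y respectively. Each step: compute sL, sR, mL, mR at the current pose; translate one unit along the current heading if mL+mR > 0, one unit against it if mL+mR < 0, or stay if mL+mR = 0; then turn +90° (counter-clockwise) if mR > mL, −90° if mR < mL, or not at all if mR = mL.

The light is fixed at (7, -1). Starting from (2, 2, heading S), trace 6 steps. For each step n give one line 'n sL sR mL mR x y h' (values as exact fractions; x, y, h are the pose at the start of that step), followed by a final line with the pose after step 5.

0 24 24/13 -12 168/13 2 2 S
1 60/17 12 -30/17 132/17 2 1 E
2 24/13 120/17 -12/13 984/221 3 1 N
3 10/3 5/3 -5/3 5/2 3 2 W
4 24 24/13 -12 168/13 2 2 S
5 60/17 12 -30/17 132/17 2 1 E
final 3 1 N

n=0: pose=(2,2,S); sL=24, sR=24/13; mL=-12, mR=168/13; mL+mR=12/13 → advance +1; mR−mL=324/13 → turn +1·90°
n=1: pose=(2,1,E); sL=60/17, sR=12; mL=-30/17, mR=132/17; mL+mR=6 → advance +1; mR−mL=162/17 → turn +1·90°
n=2: pose=(3,1,N); sL=24/13, sR=120/17; mL=-12/13, mR=984/221; mL+mR=60/17 → advance +1; mR−mL=1188/221 → turn +1·90°
n=3: pose=(3,2,W); sL=10/3, sR=5/3; mL=-5/3, mR=5/2; mL+mR=5/6 → advance +1; mR−mL=25/6 → turn +1·90°
n=4: pose=(2,2,S); sL=24, sR=24/13; mL=-12, mR=168/13; mL+mR=12/13 → advance +1; mR−mL=324/13 → turn +1·90°
n=5: pose=(2,1,E); sL=60/17, sR=12; mL=-30/17, mR=132/17; mL+mR=6 → advance +1; mR−mL=162/17 → turn +1·90°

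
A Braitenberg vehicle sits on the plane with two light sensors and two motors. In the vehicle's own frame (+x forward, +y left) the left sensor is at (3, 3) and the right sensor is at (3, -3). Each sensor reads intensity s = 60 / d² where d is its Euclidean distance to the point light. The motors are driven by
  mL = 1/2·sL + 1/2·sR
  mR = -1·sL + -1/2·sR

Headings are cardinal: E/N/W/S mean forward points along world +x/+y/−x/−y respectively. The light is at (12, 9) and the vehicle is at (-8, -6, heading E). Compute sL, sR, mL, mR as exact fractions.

60/433 60/613 31380/265429 -49770/265429

left sensor world pos  = (-5, -3); dL² = 433
right sensor world pos = (-5, -9); dR² = 613
sL = 60/433 = 60/433
sR = 60/613 = 60/613
mL = 1/2·sL + 1/2·sR = 31380/265429
mR = -1·sL + -1/2·sR = -49770/265429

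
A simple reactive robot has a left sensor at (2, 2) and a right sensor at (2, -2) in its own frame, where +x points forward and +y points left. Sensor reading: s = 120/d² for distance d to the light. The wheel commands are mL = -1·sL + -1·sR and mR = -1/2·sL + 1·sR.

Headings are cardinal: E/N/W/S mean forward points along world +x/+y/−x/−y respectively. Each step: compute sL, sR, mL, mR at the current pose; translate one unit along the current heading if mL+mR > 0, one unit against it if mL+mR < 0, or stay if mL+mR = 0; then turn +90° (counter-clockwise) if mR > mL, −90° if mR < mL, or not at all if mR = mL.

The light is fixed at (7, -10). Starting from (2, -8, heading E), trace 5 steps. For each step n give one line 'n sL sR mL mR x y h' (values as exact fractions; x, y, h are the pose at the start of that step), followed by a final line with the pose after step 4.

0 24/5 40/3 -272/15 164/15 2 -8 E
1 3/2 15/4 -21/4 3 1 -8 N
2 24/13 120/73 -3312/949 684/949 1 -9 W
3 12 12/5 -72/5 -18/5 2 -9 S
4 24/5 40/3 -272/15 164/15 2 -8 E
final 1 -8 N

n=0: pose=(2,-8,E); sL=24/5, sR=40/3; mL=-272/15, mR=164/15; mL+mR=-36/5 → advance -1; mR−mL=436/15 → turn +1·90°
n=1: pose=(1,-8,N); sL=3/2, sR=15/4; mL=-21/4, mR=3; mL+mR=-9/4 → advance -1; mR−mL=33/4 → turn +1·90°
n=2: pose=(1,-9,W); sL=24/13, sR=120/73; mL=-3312/949, mR=684/949; mL+mR=-36/13 → advance -1; mR−mL=3996/949 → turn +1·90°
n=3: pose=(2,-9,S); sL=12, sR=12/5; mL=-72/5, mR=-18/5; mL+mR=-18 → advance -1; mR−mL=54/5 → turn +1·90°
n=4: pose=(2,-8,E); sL=24/5, sR=40/3; mL=-272/15, mR=164/15; mL+mR=-36/5 → advance -1; mR−mL=436/15 → turn +1·90°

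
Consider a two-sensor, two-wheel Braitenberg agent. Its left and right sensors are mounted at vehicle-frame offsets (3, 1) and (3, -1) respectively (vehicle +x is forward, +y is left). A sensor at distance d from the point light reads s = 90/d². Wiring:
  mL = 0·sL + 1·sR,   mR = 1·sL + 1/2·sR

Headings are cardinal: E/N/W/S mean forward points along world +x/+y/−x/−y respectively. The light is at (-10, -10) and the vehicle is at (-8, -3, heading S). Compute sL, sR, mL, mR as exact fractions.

left sensor world pos  = (-7, -6); dL² = 25
right sensor world pos = (-9, -6); dR² = 17
sL = 90/25 = 18/5
sR = 90/17 = 90/17
mL = 0·sL + 1·sR = 90/17
mR = 1·sL + 1/2·sR = 531/85

18/5 90/17 90/17 531/85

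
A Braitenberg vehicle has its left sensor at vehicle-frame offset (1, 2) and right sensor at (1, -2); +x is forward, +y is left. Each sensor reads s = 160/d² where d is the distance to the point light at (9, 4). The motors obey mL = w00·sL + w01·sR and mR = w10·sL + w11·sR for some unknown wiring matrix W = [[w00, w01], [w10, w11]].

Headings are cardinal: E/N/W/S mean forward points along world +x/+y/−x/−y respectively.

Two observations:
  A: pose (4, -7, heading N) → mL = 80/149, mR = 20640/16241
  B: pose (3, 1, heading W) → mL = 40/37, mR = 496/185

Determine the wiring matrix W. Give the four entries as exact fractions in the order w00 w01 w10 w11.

1/2 0 1/2 1/2

obs A: pose=(4,-7,N) → sL=160/149, sR=160/109, mL=80/149, mR=20640/16241
obs B: pose=(3,1,W) → sL=80/37, sR=16/5, mL=40/37, mR=496/185
sensor matrix S = [[160/149, 160/109], [80/37, 16/5]]; det S = 157696/600917
solve [mL_A; mL_B] = S·[w00; w01] and [mR_A; mR_B] = S·[w10; w11]:
  w00 = 1/2, w01 = 0, w10 = 1/2, w11 = 1/2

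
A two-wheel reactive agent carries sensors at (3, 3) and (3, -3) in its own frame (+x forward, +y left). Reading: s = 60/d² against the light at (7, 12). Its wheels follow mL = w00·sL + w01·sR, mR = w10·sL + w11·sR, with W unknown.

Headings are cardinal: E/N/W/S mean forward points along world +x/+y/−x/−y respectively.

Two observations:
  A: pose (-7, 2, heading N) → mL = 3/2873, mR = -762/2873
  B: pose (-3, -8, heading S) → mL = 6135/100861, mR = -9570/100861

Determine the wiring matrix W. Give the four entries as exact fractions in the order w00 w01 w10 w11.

1 -1/2 -1/2 -1/2

obs A: pose=(-7,2,N) → sL=30/169, sR=6/17, mL=3/2873, mR=-762/2873
obs B: pose=(-3,-8,S) → sL=30/289, sR=30/349, mL=6135/100861, mR=-9570/100861
sensor matrix S = [[30/169, 6/17], [30/289, 30/349]]; det S = -6194880/289773653
solve [mL_A; mL_B] = S·[w00; w01] and [mR_A; mR_B] = S·[w10; w11]:
  w00 = 1, w01 = -1/2, w10 = -1/2, w11 = -1/2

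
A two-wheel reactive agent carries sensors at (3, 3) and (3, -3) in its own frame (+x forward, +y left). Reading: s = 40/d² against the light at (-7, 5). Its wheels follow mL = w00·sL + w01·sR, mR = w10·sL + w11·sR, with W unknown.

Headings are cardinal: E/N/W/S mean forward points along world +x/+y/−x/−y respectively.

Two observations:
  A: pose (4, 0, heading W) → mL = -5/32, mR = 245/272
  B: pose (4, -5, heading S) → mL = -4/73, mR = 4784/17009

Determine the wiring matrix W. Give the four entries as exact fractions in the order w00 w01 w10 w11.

-1/2 0 1 1

obs A: pose=(4,0,W) → sL=5/16, sR=10/17, mL=-5/32, mR=245/272
obs B: pose=(4,-5,S) → sL=8/73, sR=40/233, mL=-4/73, mR=4784/17009
sensor matrix S = [[5/16, 10/17], [8/73, 40/233]]; det S = -6255/578306
solve [mL_A; mL_B] = S·[w00; w01] and [mR_A; mR_B] = S·[w10; w11]:
  w00 = -1/2, w01 = 0, w10 = 1, w11 = 1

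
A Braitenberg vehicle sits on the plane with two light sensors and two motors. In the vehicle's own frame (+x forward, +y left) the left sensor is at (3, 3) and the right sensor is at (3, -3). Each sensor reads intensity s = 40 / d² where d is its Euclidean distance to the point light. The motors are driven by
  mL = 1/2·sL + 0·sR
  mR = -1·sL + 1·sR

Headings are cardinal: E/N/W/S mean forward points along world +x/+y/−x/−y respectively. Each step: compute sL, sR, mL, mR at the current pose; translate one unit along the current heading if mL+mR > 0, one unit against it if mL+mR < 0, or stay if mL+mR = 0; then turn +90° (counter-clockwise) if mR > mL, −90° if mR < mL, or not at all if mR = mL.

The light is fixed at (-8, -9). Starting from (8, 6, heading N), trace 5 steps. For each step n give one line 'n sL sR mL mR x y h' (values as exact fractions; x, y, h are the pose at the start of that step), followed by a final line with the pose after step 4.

0 40/493 8/137 20/493 -1536/67541 8 6 N
1 20/361 4/53 10/361 384/19133 8 7 E
2 40/569 8/73 20/569 1632/41537 9 7 S
3 10/181 5/68 5/181 225/12308 9 6 E
4 8/117 40/369 4/117 64/1599 10 6 S
final 10 5 E

n=0: pose=(8,6,N); sL=40/493, sR=8/137; mL=20/493, mR=-1536/67541; mL+mR=1204/67541 → advance +1; mR−mL=-4276/67541 → turn -1·90°
n=1: pose=(8,7,E); sL=20/361, sR=4/53; mL=10/361, mR=384/19133; mL+mR=914/19133 → advance +1; mR−mL=-146/19133 → turn -1·90°
n=2: pose=(9,7,S); sL=40/569, sR=8/73; mL=20/569, mR=1632/41537; mL+mR=3092/41537 → advance +1; mR−mL=172/41537 → turn +1·90°
n=3: pose=(9,6,E); sL=10/181, sR=5/68; mL=5/181, mR=225/12308; mL+mR=565/12308 → advance +1; mR−mL=-115/12308 → turn -1·90°
n=4: pose=(10,6,S); sL=8/117, sR=40/369; mL=4/117, mR=64/1599; mL+mR=356/4797 → advance +1; mR−mL=28/4797 → turn +1·90°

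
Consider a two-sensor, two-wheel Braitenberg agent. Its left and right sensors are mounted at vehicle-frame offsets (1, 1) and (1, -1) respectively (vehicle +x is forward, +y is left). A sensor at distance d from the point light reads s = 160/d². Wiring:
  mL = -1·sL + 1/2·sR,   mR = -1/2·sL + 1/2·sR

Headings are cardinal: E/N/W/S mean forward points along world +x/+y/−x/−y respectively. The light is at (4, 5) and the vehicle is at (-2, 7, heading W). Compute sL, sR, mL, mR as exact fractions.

left sensor world pos  = (-3, 6); dL² = 50
right sensor world pos = (-3, 8); dR² = 58
sL = 160/50 = 16/5
sR = 160/58 = 80/29
mL = -1·sL + 1/2·sR = -264/145
mR = -1/2·sL + 1/2·sR = -32/145

16/5 80/29 -264/145 -32/145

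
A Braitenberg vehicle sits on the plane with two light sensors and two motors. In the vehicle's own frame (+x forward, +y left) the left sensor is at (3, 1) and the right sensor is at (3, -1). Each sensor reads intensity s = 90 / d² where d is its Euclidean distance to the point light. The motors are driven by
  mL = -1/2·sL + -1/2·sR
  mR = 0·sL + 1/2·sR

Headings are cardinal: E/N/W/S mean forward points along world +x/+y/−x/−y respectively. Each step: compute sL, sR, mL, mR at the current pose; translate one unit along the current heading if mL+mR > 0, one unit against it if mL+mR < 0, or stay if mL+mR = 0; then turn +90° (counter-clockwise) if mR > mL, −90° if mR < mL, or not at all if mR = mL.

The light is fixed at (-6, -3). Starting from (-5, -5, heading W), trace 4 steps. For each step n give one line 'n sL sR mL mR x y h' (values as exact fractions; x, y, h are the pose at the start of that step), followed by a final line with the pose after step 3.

0 90/13 18 -162/13 9 -5 -5 W
1 45/17 45/13 -675/221 45/26 -4 -5 S
2 18/5 90/29 -486/145 45/29 -4 -4 E
3 45/2 45/4 -135/8 45/8 -5 -4 N
final -5 -5 W

n=0: pose=(-5,-5,W); sL=90/13, sR=18; mL=-162/13, mR=9; mL+mR=-45/13 → advance -1; mR−mL=279/13 → turn +1·90°
n=1: pose=(-4,-5,S); sL=45/17, sR=45/13; mL=-675/221, mR=45/26; mL+mR=-45/34 → advance -1; mR−mL=2115/442 → turn +1·90°
n=2: pose=(-4,-4,E); sL=18/5, sR=90/29; mL=-486/145, mR=45/29; mL+mR=-9/5 → advance -1; mR−mL=711/145 → turn +1·90°
n=3: pose=(-5,-4,N); sL=45/2, sR=45/4; mL=-135/8, mR=45/8; mL+mR=-45/4 → advance -1; mR−mL=45/2 → turn +1·90°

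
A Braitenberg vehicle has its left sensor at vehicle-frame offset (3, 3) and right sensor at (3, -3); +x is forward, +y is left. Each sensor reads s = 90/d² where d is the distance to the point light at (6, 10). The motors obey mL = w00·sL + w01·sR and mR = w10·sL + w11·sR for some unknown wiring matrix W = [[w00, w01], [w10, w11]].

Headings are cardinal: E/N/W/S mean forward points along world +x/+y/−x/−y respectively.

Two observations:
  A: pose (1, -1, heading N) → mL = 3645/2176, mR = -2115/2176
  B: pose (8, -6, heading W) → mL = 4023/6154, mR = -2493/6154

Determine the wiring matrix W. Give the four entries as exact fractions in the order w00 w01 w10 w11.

obs A: pose=(1,-1,N) → sL=45/64, sR=45/34, mL=3645/2176, mR=-2115/2176
obs B: pose=(8,-6,W) → sL=45/181, sR=9/17, mL=4023/6154, mR=-2493/6154
sensor matrix S = [[45/64, 45/34], [45/181, 9/17]]; det S = 8505/196928
solve [mL_A; mL_B] = S·[w00; w01] and [mR_A; mR_B] = S·[w10; w11]:
  w00 = 1/2, w01 = 1, w10 = 1/2, w11 = -1

1/2 1 1/2 -1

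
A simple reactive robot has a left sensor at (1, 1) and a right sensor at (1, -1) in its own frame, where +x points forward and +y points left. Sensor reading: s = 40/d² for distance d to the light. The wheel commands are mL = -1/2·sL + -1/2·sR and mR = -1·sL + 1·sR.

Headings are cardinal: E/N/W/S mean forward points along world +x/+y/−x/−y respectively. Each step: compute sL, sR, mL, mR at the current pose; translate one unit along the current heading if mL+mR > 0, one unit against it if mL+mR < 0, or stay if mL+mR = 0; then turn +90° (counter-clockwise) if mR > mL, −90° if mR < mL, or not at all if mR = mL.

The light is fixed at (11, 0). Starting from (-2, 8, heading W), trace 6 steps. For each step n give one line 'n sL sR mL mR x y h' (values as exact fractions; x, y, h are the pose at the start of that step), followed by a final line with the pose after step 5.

0 8/49 40/277 -2088/13573 -256/13573 -2 8 W
1 4/17 20/109 -388/1853 -96/1853 -1 8 S
2 40/221 8/37 -1624/8177 288/8177 -1 9 E
3 5/37 10/61 -675/4514 65/2257 -2 9 N
4 8/49 40/277 -2088/13573 -256/13573 -2 8 W
5 4/17 20/109 -388/1853 -96/1853 -1 8 S
final -1 9 E

n=0: pose=(-2,8,W); sL=8/49, sR=40/277; mL=-2088/13573, mR=-256/13573; mL+mR=-2344/13573 → advance -1; mR−mL=1832/13573 → turn +1·90°
n=1: pose=(-1,8,S); sL=4/17, sR=20/109; mL=-388/1853, mR=-96/1853; mL+mR=-484/1853 → advance -1; mR−mL=292/1853 → turn +1·90°
n=2: pose=(-1,9,E); sL=40/221, sR=8/37; mL=-1624/8177, mR=288/8177; mL+mR=-1336/8177 → advance -1; mR−mL=1912/8177 → turn +1·90°
n=3: pose=(-2,9,N); sL=5/37, sR=10/61; mL=-675/4514, mR=65/2257; mL+mR=-545/4514 → advance -1; mR−mL=805/4514 → turn +1·90°
n=4: pose=(-2,8,W); sL=8/49, sR=40/277; mL=-2088/13573, mR=-256/13573; mL+mR=-2344/13573 → advance -1; mR−mL=1832/13573 → turn +1·90°
n=5: pose=(-1,8,S); sL=4/17, sR=20/109; mL=-388/1853, mR=-96/1853; mL+mR=-484/1853 → advance -1; mR−mL=292/1853 → turn +1·90°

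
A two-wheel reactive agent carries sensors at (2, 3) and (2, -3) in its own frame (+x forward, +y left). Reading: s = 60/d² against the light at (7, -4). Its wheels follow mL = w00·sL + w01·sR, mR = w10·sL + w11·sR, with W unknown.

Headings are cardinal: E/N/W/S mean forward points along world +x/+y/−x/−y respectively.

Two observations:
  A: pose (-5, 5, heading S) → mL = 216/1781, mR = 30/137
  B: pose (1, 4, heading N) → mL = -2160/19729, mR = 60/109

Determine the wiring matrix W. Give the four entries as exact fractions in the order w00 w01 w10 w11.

obs A: pose=(-5,5,S) → sL=6/13, sR=30/137, mL=216/1781, mR=30/137
obs B: pose=(1,4,N) → sL=60/181, sR=60/109, mL=-2160/19729, mR=60/109
sensor matrix S = [[6/13, 30/137], [60/181, 60/109]]; det S = 6376320/35137349
solve [mL_A; mL_B] = S·[w00; w01] and [mR_A; mR_B] = S·[w10; w11]:
  w00 = 1/2, w01 = -1/2, w10 = 0, w11 = 1

1/2 -1/2 0 1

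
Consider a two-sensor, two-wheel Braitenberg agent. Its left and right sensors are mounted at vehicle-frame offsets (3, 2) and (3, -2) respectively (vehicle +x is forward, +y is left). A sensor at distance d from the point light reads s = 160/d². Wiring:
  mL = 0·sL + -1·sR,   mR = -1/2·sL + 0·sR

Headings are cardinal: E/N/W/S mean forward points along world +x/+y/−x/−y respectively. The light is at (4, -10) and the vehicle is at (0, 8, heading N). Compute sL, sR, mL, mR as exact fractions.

left sensor world pos  = (-2, 11); dL² = 477
right sensor world pos = (2, 11); dR² = 445
sL = 160/477 = 160/477
sR = 160/445 = 32/89
mL = 0·sL + -1·sR = -32/89
mR = -1/2·sL + 0·sR = -80/477

160/477 32/89 -32/89 -80/477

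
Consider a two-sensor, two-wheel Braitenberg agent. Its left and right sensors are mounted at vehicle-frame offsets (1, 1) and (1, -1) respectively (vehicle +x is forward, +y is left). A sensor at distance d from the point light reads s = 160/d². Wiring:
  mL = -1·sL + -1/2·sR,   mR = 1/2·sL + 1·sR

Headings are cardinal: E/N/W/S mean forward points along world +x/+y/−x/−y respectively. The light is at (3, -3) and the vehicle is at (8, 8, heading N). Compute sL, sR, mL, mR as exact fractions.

1 8/9 -13/9 25/18

left sensor world pos  = (7, 9); dL² = 160
right sensor world pos = (9, 9); dR² = 180
sL = 160/160 = 1
sR = 160/180 = 8/9
mL = -1·sL + -1/2·sR = -13/9
mR = 1/2·sL + 1·sR = 25/18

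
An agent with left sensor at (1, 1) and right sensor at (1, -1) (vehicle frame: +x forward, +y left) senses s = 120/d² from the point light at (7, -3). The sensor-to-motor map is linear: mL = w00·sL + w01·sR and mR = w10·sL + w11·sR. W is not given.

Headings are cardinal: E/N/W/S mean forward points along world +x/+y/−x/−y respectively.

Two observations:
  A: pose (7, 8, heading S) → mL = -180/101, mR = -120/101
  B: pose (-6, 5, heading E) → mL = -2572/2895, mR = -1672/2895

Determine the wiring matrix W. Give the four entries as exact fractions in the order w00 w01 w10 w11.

-1/2 -1 -1/2 -1/2

obs A: pose=(7,8,S) → sL=120/101, sR=120/101, mL=-180/101, mR=-120/101
obs B: pose=(-6,5,E) → sL=8/15, sR=120/193, mL=-2572/2895, mR=-1672/2895
sensor matrix S = [[120/101, 120/101], [8/15, 120/193]]; det S = 2048/19493
solve [mL_A; mL_B] = S·[w00; w01] and [mR_A; mR_B] = S·[w10; w11]:
  w00 = -1/2, w01 = -1, w10 = -1/2, w11 = -1/2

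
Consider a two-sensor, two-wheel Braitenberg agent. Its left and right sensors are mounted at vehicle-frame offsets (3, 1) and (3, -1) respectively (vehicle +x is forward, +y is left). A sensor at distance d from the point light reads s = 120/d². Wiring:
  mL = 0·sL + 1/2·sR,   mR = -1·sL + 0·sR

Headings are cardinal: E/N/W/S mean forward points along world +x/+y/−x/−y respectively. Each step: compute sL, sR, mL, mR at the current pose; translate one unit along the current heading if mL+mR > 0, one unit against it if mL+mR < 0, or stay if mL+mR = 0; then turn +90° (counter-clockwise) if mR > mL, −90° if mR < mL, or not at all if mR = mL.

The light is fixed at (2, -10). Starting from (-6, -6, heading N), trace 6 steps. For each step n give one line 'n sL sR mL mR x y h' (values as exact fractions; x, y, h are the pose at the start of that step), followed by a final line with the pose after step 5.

0 12/13 60/49 30/49 -12/13 -6 -6 N
1 120/41 120/29 60/29 -120/41 -6 -7 E
2 15/8 6/5 3/5 -15/8 -7 -7 S
3 40/51 120/169 60/169 -40/51 -7 -6 W
4 12/13 60/49 30/49 -12/13 -6 -6 N
5 120/41 120/29 60/29 -120/41 -6 -7 E
final -7 -7 S

n=0: pose=(-6,-6,N); sL=12/13, sR=60/49; mL=30/49, mR=-12/13; mL+mR=-198/637 → advance -1; mR−mL=-978/637 → turn -1·90°
n=1: pose=(-6,-7,E); sL=120/41, sR=120/29; mL=60/29, mR=-120/41; mL+mR=-1020/1189 → advance -1; mR−mL=-5940/1189 → turn -1·90°
n=2: pose=(-7,-7,S); sL=15/8, sR=6/5; mL=3/5, mR=-15/8; mL+mR=-51/40 → advance -1; mR−mL=-99/40 → turn -1·90°
n=3: pose=(-7,-6,W); sL=40/51, sR=120/169; mL=60/169, mR=-40/51; mL+mR=-3700/8619 → advance -1; mR−mL=-9820/8619 → turn -1·90°
n=4: pose=(-6,-6,N); sL=12/13, sR=60/49; mL=30/49, mR=-12/13; mL+mR=-198/637 → advance -1; mR−mL=-978/637 → turn -1·90°
n=5: pose=(-6,-7,E); sL=120/41, sR=120/29; mL=60/29, mR=-120/41; mL+mR=-1020/1189 → advance -1; mR−mL=-5940/1189 → turn -1·90°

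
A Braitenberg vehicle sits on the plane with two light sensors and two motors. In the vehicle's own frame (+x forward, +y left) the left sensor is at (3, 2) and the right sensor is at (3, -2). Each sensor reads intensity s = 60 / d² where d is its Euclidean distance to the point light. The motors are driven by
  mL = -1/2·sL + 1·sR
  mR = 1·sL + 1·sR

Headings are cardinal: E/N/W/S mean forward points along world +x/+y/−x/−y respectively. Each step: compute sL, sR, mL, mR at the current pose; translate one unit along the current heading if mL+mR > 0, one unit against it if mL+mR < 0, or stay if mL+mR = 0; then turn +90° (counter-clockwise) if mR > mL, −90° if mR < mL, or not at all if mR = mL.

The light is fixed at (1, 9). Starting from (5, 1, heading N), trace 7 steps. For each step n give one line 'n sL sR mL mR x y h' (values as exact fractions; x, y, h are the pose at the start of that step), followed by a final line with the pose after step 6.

0 60/29 60/61 -90/1769 5400/1769 5 1 N
1 30/41 30/13 1035/533 1620/533 5 2 W
2 12/25 60/101 894/2525 2712/2525 4 2 S
3 5/6 15/34 5/204 65/51 4 1 E
4 60/29 60/61 -90/1769 5400/1769 5 1 N
5 30/41 30/13 1035/533 1620/533 5 2 W
6 12/25 60/101 894/2525 2712/2525 4 2 S
final 4 1 E

n=0: pose=(5,1,N); sL=60/29, sR=60/61; mL=-90/1769, mR=5400/1769; mL+mR=5310/1769 → advance +1; mR−mL=90/29 → turn +1·90°
n=1: pose=(5,2,W); sL=30/41, sR=30/13; mL=1035/533, mR=1620/533; mL+mR=2655/533 → advance +1; mR−mL=45/41 → turn +1·90°
n=2: pose=(4,2,S); sL=12/25, sR=60/101; mL=894/2525, mR=2712/2525; mL+mR=3606/2525 → advance +1; mR−mL=18/25 → turn +1·90°
n=3: pose=(4,1,E); sL=5/6, sR=15/34; mL=5/204, mR=65/51; mL+mR=265/204 → advance +1; mR−mL=5/4 → turn +1·90°
n=4: pose=(5,1,N); sL=60/29, sR=60/61; mL=-90/1769, mR=5400/1769; mL+mR=5310/1769 → advance +1; mR−mL=90/29 → turn +1·90°
n=5: pose=(5,2,W); sL=30/41, sR=30/13; mL=1035/533, mR=1620/533; mL+mR=2655/533 → advance +1; mR−mL=45/41 → turn +1·90°
n=6: pose=(4,2,S); sL=12/25, sR=60/101; mL=894/2525, mR=2712/2525; mL+mR=3606/2525 → advance +1; mR−mL=18/25 → turn +1·90°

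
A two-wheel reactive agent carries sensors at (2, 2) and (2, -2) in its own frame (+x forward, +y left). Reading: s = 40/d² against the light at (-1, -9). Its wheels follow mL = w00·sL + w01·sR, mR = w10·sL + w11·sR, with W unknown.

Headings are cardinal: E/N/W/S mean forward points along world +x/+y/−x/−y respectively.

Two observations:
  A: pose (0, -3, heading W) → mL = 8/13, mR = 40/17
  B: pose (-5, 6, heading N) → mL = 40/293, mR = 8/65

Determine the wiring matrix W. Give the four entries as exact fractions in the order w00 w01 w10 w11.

obs A: pose=(0,-3,W) → sL=40/17, sR=8/13, mL=8/13, mR=40/17
obs B: pose=(-5,6,N) → sL=8/65, sR=40/293, mL=40/293, mR=8/65
sensor matrix S = [[40/17, 8/13], [8/65, 40/293]]; det S = 1033216/4208945
solve [mL_A; mL_B] = S·[w00; w01] and [mR_A; mR_B] = S·[w10; w11]:
  w00 = 0, w01 = 1, w10 = 1, w11 = 0

0 1 1 0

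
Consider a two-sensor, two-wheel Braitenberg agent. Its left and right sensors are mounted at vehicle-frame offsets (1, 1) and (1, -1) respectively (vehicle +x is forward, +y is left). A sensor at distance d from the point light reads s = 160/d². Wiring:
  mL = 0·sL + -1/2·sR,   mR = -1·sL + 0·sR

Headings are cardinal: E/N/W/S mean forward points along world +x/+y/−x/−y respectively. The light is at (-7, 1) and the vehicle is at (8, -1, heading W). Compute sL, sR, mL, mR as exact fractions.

left sensor world pos  = (7, -2); dL² = 205
right sensor world pos = (7, 0); dR² = 197
sL = 160/205 = 32/41
sR = 160/197 = 160/197
mL = 0·sL + -1/2·sR = -80/197
mR = -1·sL + 0·sR = -32/41

32/41 160/197 -80/197 -32/41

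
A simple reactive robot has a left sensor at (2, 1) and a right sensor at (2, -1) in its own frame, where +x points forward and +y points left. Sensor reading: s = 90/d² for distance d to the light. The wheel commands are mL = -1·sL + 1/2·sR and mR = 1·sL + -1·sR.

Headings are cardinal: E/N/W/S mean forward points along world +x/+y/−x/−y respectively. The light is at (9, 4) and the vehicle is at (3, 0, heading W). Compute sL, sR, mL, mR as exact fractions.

left sensor world pos  = (1, -1); dL² = 89
right sensor world pos = (1, 1); dR² = 73
sL = 90/89 = 90/89
sR = 90/73 = 90/73
mL = -1·sL + 1/2·sR = -2565/6497
mR = 1·sL + -1·sR = -1440/6497

90/89 90/73 -2565/6497 -1440/6497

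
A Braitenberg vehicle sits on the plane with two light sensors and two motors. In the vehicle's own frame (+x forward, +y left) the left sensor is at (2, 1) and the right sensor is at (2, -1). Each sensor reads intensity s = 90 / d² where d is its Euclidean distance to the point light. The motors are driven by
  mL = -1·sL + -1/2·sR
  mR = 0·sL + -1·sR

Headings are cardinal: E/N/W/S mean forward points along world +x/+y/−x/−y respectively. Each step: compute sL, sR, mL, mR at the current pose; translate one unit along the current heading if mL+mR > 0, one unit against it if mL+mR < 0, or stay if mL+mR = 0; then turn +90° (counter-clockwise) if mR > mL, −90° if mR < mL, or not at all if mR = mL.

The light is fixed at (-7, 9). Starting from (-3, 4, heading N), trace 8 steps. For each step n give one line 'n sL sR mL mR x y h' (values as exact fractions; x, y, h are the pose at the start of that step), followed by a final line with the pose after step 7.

0 5 45/17 -215/34 -45/17 -3 4 N
1 90/53 90/29 -4995/1537 -90/29 -3 3 W
2 9/10 9/8 -117/80 -9/8 -2 3 S
3 18/13 18/17 -423/221 -18/17 -2 4 E
4 5 45/17 -215/34 -45/17 -3 4 N
5 90/53 90/29 -4995/1537 -90/29 -3 3 W
6 9/10 9/8 -117/80 -9/8 -2 3 S
7 18/13 18/17 -423/221 -18/17 -2 4 E
final -3 4 N

n=0: pose=(-3,4,N); sL=5, sR=45/17; mL=-215/34, mR=-45/17; mL+mR=-305/34 → advance -1; mR−mL=125/34 → turn +1·90°
n=1: pose=(-3,3,W); sL=90/53, sR=90/29; mL=-4995/1537, mR=-90/29; mL+mR=-9765/1537 → advance -1; mR−mL=225/1537 → turn +1·90°
n=2: pose=(-2,3,S); sL=9/10, sR=9/8; mL=-117/80, mR=-9/8; mL+mR=-207/80 → advance -1; mR−mL=27/80 → turn +1·90°
n=3: pose=(-2,4,E); sL=18/13, sR=18/17; mL=-423/221, mR=-18/17; mL+mR=-657/221 → advance -1; mR−mL=189/221 → turn +1·90°
n=4: pose=(-3,4,N); sL=5, sR=45/17; mL=-215/34, mR=-45/17; mL+mR=-305/34 → advance -1; mR−mL=125/34 → turn +1·90°
n=5: pose=(-3,3,W); sL=90/53, sR=90/29; mL=-4995/1537, mR=-90/29; mL+mR=-9765/1537 → advance -1; mR−mL=225/1537 → turn +1·90°
n=6: pose=(-2,3,S); sL=9/10, sR=9/8; mL=-117/80, mR=-9/8; mL+mR=-207/80 → advance -1; mR−mL=27/80 → turn +1·90°
n=7: pose=(-2,4,E); sL=18/13, sR=18/17; mL=-423/221, mR=-18/17; mL+mR=-657/221 → advance -1; mR−mL=189/221 → turn +1·90°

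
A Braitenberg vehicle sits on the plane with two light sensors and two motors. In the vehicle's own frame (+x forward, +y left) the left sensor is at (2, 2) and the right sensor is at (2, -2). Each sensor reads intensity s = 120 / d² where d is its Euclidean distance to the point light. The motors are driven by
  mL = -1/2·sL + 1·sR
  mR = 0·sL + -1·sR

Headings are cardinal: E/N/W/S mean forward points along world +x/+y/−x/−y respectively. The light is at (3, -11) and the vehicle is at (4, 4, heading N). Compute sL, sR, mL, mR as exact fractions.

12/29 60/149 846/4321 -60/149

left sensor world pos  = (2, 6); dL² = 290
right sensor world pos = (6, 6); dR² = 298
sL = 120/290 = 12/29
sR = 120/298 = 60/149
mL = -1/2·sL + 1·sR = 846/4321
mR = 0·sL + -1·sR = -60/149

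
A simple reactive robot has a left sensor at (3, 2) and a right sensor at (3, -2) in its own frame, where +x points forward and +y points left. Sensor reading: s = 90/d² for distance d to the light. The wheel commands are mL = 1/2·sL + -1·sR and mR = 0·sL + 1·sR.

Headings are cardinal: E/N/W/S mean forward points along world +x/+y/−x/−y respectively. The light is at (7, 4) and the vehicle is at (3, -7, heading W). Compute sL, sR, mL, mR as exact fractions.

left sensor world pos  = (0, -9); dL² = 218
right sensor world pos = (0, -5); dR² = 130
sL = 90/218 = 45/109
sR = 90/130 = 9/13
mL = 1/2·sL + -1·sR = -1377/2834
mR = 0·sL + 1·sR = 9/13

45/109 9/13 -1377/2834 9/13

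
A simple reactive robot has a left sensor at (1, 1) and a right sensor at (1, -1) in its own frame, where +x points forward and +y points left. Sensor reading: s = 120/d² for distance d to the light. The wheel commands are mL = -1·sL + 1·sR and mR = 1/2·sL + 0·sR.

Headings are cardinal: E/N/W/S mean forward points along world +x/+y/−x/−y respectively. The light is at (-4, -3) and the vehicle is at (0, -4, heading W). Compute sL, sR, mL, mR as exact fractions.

120/13 40/3 160/39 60/13

left sensor world pos  = (-1, -5); dL² = 13
right sensor world pos = (-1, -3); dR² = 9
sL = 120/13 = 120/13
sR = 120/9 = 40/3
mL = -1·sL + 1·sR = 160/39
mR = 1/2·sL + 0·sR = 60/13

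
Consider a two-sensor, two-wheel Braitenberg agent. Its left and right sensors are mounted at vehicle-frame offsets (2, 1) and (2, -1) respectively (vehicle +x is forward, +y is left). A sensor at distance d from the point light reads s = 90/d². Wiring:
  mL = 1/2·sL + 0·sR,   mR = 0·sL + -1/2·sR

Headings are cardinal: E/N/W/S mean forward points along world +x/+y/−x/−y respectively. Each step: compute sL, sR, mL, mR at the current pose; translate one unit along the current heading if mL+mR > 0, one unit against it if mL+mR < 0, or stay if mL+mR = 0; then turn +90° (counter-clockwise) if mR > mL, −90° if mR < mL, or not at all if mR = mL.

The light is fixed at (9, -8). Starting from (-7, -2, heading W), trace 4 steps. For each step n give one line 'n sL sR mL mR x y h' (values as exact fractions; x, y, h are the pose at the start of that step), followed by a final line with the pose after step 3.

n=0: pose=(-7,-2,W); sL=90/349, sR=90/373; mL=45/349, mR=-45/373; mL+mR=1080/130177 → advance +1; mR−mL=-32490/130177 → turn -1·90°
n=1: pose=(-8,-2,N); sL=45/194, sR=9/32; mL=45/388, mR=-9/64; mL+mR=-153/6208 → advance -1; mR−mL=-1593/6208 → turn -1·90°
n=2: pose=(-8,-3,E); sL=10/29, sR=90/241; mL=5/29, mR=-45/241; mL+mR=-100/6989 → advance -1; mR−mL=-2510/6989 → turn -1·90°
n=3: pose=(-9,-3,S); sL=45/149, sR=9/37; mL=45/298, mR=-9/74; mL+mR=162/5513 → advance +1; mR−mL=-1503/5513 → turn -1·90°

0 90/349 90/373 45/349 -45/373 -7 -2 W
1 45/194 9/32 45/388 -9/64 -8 -2 N
2 10/29 90/241 5/29 -45/241 -8 -3 E
3 45/149 9/37 45/298 -9/74 -9 -3 S
final -9 -4 W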